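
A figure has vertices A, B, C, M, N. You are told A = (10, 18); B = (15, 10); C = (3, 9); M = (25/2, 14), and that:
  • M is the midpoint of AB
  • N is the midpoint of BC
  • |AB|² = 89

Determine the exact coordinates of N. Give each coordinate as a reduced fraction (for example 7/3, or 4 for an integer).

1. N_x = 9  [2·N = B+C = (15, 10)+(3, 9)]
2. N_y = 19/2  [2·N = B+C = (15, 10)+(3, 9)]
   so N = (9, 19/2)

N = (9, 19/2)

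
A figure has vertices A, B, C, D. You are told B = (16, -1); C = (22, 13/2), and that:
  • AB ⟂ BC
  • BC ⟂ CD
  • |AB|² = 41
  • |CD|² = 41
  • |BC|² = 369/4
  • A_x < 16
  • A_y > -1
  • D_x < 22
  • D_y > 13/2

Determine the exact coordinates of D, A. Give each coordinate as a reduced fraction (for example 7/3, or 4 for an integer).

1. D_x = 17  [[BC ⟂ CD ⇒ 6x+15/2y-723/4=0] ∩ [|D−(22, 13/2)|²=41]]
2. D_y = 21/2  [[BC ⟂ CD ⇒ 6x+15/2y-723/4=0] ∩ [|D−(22, 13/2)|²=41]]
   so D = (17, 21/2)
3. A_x = 11  [[AB ⟂ BC ⇒ -6x-15/2y+177/2=0] ∩ [|A−(16, -1)|²=41]]
4. A_y = 3  [[AB ⟂ BC ⇒ -6x-15/2y+177/2=0] ∩ [|A−(16, -1)|²=41]]
   so A = (11, 3)

D = (17, 21/2)
A = (11, 3)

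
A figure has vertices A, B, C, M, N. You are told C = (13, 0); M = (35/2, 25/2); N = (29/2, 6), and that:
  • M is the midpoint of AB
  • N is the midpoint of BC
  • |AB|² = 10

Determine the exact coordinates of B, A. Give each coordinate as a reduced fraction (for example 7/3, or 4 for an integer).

1. B_x = 16  [B = 2·N−C = 2·(29/2, 6)−(13, 0)]
2. B_y = 12  [B = 2·N−C = 2·(29/2, 6)−(13, 0)]
   so B = (16, 12)
3. A_x = 19  [A = 2·M−B = 2·(35/2, 25/2)−(16, 12)]
4. A_y = 13  [A = 2·M−B = 2·(35/2, 25/2)−(16, 12)]
   so A = (19, 13)

B = (16, 12)
A = (19, 13)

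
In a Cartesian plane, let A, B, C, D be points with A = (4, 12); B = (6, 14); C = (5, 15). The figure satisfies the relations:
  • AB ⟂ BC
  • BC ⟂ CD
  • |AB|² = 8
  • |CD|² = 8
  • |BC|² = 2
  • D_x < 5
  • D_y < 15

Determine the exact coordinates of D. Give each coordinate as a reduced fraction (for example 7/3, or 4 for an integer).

1. D_x = 3  [[BC ⟂ CD ⇒ -1x+1y-10=0] ∩ [|D−(5, 15)|²=8]]
2. D_y = 13  [[BC ⟂ CD ⇒ -1x+1y-10=0] ∩ [|D−(5, 15)|²=8]]
   so D = (3, 13)

D = (3, 13)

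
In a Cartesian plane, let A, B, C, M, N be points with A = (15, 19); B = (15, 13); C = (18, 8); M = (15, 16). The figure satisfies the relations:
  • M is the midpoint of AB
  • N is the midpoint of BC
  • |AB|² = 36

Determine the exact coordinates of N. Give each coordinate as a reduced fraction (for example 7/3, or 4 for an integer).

N = (33/2, 21/2)

1. N_x = 33/2  [2·N = B+C = (15, 13)+(18, 8)]
2. N_y = 21/2  [2·N = B+C = (15, 13)+(18, 8)]
   so N = (33/2, 21/2)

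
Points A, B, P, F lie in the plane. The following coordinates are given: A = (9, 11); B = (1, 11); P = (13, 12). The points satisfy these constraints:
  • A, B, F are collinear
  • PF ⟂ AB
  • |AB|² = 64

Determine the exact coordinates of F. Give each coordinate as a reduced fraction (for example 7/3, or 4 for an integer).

F = (13, 11)

1. F_x = 13  [[A, B, F are collinear ⇒ -8y+88=0] ∩ [PF ⟂ AB ⇒ -8x+104=0]]
2. F_y = 11  [[A, B, F are collinear ⇒ -8y+88=0] ∩ [PF ⟂ AB ⇒ -8x+104=0]]
   so F = (13, 11)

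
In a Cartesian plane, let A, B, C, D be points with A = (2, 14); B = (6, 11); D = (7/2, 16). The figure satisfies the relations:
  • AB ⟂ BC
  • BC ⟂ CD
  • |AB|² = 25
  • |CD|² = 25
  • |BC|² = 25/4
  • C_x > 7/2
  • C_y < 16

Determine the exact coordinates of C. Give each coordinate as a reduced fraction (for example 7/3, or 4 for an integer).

C = (15/2, 13)

1. C_x = 15/2  [[AB ⟂ BC ⇒ 4x-3y+9=0] ∩ [|C−(7/2, 16)|²=25]]
2. C_y = 13  [[AB ⟂ BC ⇒ 4x-3y+9=0] ∩ [|C−(7/2, 16)|²=25]]
   so C = (15/2, 13)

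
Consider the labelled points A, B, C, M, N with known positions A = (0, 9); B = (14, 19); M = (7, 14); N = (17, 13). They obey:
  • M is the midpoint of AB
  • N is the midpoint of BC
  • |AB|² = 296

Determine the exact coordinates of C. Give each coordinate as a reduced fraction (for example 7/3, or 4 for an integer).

C = (20, 7)

1. C_x = 20  [C = 2·N−B = 2·(17, 13)−(14, 19)]
2. C_y = 7  [C = 2·N−B = 2·(17, 13)−(14, 19)]
   so C = (20, 7)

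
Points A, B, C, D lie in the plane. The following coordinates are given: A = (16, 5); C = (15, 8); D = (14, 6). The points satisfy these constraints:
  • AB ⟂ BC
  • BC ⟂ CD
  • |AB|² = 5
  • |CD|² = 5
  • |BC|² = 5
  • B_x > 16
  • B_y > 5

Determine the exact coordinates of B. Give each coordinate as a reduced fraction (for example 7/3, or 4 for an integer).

1. B_x = 17  [[BC ⟂ CD ⇒ 1x+2y-31=0] ∩ [|B−(16, 5)|²=5]]
2. B_y = 7  [[BC ⟂ CD ⇒ 1x+2y-31=0] ∩ [|B−(16, 5)|²=5]]
   so B = (17, 7)

B = (17, 7)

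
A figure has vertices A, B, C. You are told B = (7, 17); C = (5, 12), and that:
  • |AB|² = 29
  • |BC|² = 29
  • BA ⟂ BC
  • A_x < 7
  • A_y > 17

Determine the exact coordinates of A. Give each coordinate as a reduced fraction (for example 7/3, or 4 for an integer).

A = (2, 19)

1. A_x = 2  [[BA ⟂ BC ⇒ -2x-5y+99=0] ∩ [|A−(7, 17)|²=29]]
2. A_y = 19  [[BA ⟂ BC ⇒ -2x-5y+99=0] ∩ [|A−(7, 17)|²=29]]
   so A = (2, 19)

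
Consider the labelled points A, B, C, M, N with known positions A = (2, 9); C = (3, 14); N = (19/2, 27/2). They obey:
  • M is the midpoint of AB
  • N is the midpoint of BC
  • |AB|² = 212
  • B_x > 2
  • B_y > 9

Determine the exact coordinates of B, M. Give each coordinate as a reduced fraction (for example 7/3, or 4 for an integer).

1. B_x = 16  [B = 2·N−C = 2·(19/2, 27/2)−(3, 14)]
2. B_y = 13  [B = 2·N−C = 2·(19/2, 27/2)−(3, 14)]
   so B = (16, 13)
3. M_x = 9  [2·M = A+B = (2, 9)+(16, 13)]
4. M_y = 11  [2·M = A+B = (2, 9)+(16, 13)]
   so M = (9, 11)

B = (16, 13)
M = (9, 11)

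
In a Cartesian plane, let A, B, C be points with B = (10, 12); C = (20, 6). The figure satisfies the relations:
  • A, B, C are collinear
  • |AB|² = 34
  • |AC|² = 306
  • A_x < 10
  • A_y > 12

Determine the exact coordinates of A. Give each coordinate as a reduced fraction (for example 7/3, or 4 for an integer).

A = (5, 15)

1. A_x = 5  [[A, B, C are collinear ⇒ 6x+10y-180=0] ∩ [|A−(10, 12)|²=34]]
2. A_y = 15  [[A, B, C are collinear ⇒ 6x+10y-180=0] ∩ [|A−(10, 12)|²=34]]
   so A = (5, 15)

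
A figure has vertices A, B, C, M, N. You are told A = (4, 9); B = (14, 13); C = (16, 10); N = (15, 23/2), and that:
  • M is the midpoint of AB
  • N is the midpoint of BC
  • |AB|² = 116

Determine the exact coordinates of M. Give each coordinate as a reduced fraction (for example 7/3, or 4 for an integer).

1. M_x = 9  [2·M = A+B = (4, 9)+(14, 13)]
2. M_y = 11  [2·M = A+B = (4, 9)+(14, 13)]
   so M = (9, 11)

M = (9, 11)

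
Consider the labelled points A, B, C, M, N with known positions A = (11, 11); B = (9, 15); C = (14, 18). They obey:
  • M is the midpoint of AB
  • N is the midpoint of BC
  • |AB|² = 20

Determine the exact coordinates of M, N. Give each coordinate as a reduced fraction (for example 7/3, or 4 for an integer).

1. M_x = 10  [2·M = A+B = (11, 11)+(9, 15)]
2. M_y = 13  [2·M = A+B = (11, 11)+(9, 15)]
   so M = (10, 13)
3. N_x = 23/2  [2·N = B+C = (9, 15)+(14, 18)]
4. N_y = 33/2  [2·N = B+C = (9, 15)+(14, 18)]
   so N = (23/2, 33/2)

M = (10, 13)
N = (23/2, 33/2)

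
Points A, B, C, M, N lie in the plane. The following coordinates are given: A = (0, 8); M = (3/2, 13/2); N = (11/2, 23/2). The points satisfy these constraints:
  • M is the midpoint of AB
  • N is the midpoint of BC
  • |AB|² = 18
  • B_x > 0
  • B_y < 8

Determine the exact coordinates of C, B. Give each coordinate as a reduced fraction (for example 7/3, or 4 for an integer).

C = (8, 18)
B = (3, 5)

1. B_x = 3  [B = 2·M−A = 2·(3/2, 13/2)−(0, 8)]
2. B_y = 5  [B = 2·M−A = 2·(3/2, 13/2)−(0, 8)]
   so B = (3, 5)
3. C_x = 8  [C = 2·N−B = 2·(11/2, 23/2)−(3, 5)]
4. C_y = 18  [C = 2·N−B = 2·(11/2, 23/2)−(3, 5)]
   so C = (8, 18)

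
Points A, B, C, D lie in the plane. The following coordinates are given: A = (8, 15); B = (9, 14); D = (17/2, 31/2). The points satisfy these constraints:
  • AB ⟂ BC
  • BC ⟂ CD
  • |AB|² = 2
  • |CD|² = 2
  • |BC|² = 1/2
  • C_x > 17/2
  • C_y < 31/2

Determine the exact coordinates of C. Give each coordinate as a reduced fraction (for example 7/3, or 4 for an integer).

C = (19/2, 29/2)

1. C_x = 19/2  [[AB ⟂ BC ⇒ 1x-1y+5=0] ∩ [|C−(17/2, 31/2)|²=2]]
2. C_y = 29/2  [[AB ⟂ BC ⇒ 1x-1y+5=0] ∩ [|C−(17/2, 31/2)|²=2]]
   so C = (19/2, 29/2)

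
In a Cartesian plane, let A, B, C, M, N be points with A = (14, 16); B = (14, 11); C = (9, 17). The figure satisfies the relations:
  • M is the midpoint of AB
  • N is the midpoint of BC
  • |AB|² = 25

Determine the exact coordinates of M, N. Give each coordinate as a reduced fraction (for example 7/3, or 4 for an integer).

M = (14, 27/2)
N = (23/2, 14)

1. M_x = 14  [2·M = A+B = (14, 16)+(14, 11)]
2. M_y = 27/2  [2·M = A+B = (14, 16)+(14, 11)]
   so M = (14, 27/2)
3. N_x = 23/2  [2·N = B+C = (14, 11)+(9, 17)]
4. N_y = 14  [2·N = B+C = (14, 11)+(9, 17)]
   so N = (23/2, 14)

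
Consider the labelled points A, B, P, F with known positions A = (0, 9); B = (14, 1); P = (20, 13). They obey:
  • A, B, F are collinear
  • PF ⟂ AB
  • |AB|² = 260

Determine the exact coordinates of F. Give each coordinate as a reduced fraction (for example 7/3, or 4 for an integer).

F = (868/65, 89/65)

1. F_x = 868/65  [[A, B, F are collinear ⇒ 8x+14y-126=0] ∩ [PF ⟂ AB ⇒ 14x-8y-176=0]]
2. F_y = 89/65  [[A, B, F are collinear ⇒ 8x+14y-126=0] ∩ [PF ⟂ AB ⇒ 14x-8y-176=0]]
   so F = (868/65, 89/65)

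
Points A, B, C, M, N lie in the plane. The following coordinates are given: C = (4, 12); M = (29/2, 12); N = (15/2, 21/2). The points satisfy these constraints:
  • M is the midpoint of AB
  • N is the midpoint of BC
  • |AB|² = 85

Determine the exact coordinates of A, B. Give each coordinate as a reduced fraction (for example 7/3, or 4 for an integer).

1. B_x = 11  [B = 2·N−C = 2·(15/2, 21/2)−(4, 12)]
2. B_y = 9  [B = 2·N−C = 2·(15/2, 21/2)−(4, 12)]
   so B = (11, 9)
3. A_x = 18  [A = 2·M−B = 2·(29/2, 12)−(11, 9)]
4. A_y = 15  [A = 2·M−B = 2·(29/2, 12)−(11, 9)]
   so A = (18, 15)

A = (18, 15)
B = (11, 9)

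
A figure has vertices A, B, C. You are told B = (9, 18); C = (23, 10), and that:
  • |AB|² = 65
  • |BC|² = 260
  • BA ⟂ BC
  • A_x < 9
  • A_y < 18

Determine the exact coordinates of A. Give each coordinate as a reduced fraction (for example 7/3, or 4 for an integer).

A = (5, 11)

1. A_x = 5  [[BA ⟂ BC ⇒ 14x-8y+18=0] ∩ [|A−(9, 18)|²=65]]
2. A_y = 11  [[BA ⟂ BC ⇒ 14x-8y+18=0] ∩ [|A−(9, 18)|²=65]]
   so A = (5, 11)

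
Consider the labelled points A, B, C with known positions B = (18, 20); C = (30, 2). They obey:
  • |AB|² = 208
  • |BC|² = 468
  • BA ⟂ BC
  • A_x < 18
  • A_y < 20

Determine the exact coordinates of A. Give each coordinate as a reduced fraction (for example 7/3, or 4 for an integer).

1. A_x = 6  [[BA ⟂ BC ⇒ 12x-18y+144=0] ∩ [|A−(18, 20)|²=208]]
2. A_y = 12  [[BA ⟂ BC ⇒ 12x-18y+144=0] ∩ [|A−(18, 20)|²=208]]
   so A = (6, 12)

A = (6, 12)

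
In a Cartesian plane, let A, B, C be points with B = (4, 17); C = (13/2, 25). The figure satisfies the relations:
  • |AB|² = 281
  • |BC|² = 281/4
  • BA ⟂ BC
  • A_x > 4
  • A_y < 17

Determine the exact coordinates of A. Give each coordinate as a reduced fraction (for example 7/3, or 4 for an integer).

1. A_x = 20  [[BA ⟂ BC ⇒ 5/2x+8y-146=0] ∩ [|A−(4, 17)|²=281]]
2. A_y = 12  [[BA ⟂ BC ⇒ 5/2x+8y-146=0] ∩ [|A−(4, 17)|²=281]]
   so A = (20, 12)

A = (20, 12)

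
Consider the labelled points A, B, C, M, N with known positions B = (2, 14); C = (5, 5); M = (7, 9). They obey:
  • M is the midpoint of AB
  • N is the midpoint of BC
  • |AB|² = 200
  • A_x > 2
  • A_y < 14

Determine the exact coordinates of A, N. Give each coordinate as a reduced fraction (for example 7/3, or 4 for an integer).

1. A_x = 12  [A = 2·M−B = 2·(7, 9)−(2, 14)]
2. A_y = 4  [A = 2·M−B = 2·(7, 9)−(2, 14)]
   so A = (12, 4)
3. N_x = 7/2  [2·N = B+C = (2, 14)+(5, 5)]
4. N_y = 19/2  [2·N = B+C = (2, 14)+(5, 5)]
   so N = (7/2, 19/2)

A = (12, 4)
N = (7/2, 19/2)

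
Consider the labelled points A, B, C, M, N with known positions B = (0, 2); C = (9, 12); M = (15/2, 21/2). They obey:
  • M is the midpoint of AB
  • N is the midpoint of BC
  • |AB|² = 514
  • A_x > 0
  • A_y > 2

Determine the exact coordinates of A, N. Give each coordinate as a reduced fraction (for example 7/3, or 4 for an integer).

A = (15, 19)
N = (9/2, 7)

1. A_x = 15  [A = 2·M−B = 2·(15/2, 21/2)−(0, 2)]
2. A_y = 19  [A = 2·M−B = 2·(15/2, 21/2)−(0, 2)]
   so A = (15, 19)
3. N_x = 9/2  [2·N = B+C = (0, 2)+(9, 12)]
4. N_y = 7  [2·N = B+C = (0, 2)+(9, 12)]
   so N = (9/2, 7)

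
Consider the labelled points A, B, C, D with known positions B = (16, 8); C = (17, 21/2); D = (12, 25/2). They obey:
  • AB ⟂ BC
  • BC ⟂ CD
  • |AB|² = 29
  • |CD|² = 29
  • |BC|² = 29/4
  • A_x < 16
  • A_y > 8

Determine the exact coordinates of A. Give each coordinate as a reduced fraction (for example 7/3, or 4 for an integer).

A = (11, 10)

1. A_x = 11  [[AB ⟂ BC ⇒ -1x-5/2y+36=0] ∩ [|A−(16, 8)|²=29]]
2. A_y = 10  [[AB ⟂ BC ⇒ -1x-5/2y+36=0] ∩ [|A−(16, 8)|²=29]]
   so A = (11, 10)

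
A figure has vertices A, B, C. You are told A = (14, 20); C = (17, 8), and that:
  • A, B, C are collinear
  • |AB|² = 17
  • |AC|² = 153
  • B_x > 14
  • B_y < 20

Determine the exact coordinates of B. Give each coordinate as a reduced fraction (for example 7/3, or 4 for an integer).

1. B_x = 15  [[A, B, C are collinear ⇒ -12x-3y+228=0] ∩ [|B−(14, 20)|²=17]]
2. B_y = 16  [[A, B, C are collinear ⇒ -12x-3y+228=0] ∩ [|B−(14, 20)|²=17]]
   so B = (15, 16)

B = (15, 16)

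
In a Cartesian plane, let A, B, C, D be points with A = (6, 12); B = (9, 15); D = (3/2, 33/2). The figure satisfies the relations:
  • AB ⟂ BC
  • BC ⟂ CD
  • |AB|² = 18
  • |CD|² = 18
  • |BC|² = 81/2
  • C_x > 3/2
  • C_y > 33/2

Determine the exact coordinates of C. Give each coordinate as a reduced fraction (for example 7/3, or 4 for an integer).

C = (9/2, 39/2)

1. C_x = 9/2  [[AB ⟂ BC ⇒ 3x+3y-72=0] ∩ [|C−(3/2, 33/2)|²=18]]
2. C_y = 39/2  [[AB ⟂ BC ⇒ 3x+3y-72=0] ∩ [|C−(3/2, 33/2)|²=18]]
   so C = (9/2, 39/2)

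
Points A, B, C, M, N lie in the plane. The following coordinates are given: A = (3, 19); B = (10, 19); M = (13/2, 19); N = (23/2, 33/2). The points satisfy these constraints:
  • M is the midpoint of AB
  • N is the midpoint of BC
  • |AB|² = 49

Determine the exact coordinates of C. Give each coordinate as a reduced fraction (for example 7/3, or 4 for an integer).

C = (13, 14)

1. C_x = 13  [C = 2·N−B = 2·(23/2, 33/2)−(10, 19)]
2. C_y = 14  [C = 2·N−B = 2·(23/2, 33/2)−(10, 19)]
   so C = (13, 14)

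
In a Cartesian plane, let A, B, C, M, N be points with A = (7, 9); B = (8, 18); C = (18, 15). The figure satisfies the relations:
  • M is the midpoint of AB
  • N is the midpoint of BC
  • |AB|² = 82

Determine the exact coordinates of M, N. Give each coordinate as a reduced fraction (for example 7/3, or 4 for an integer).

M = (15/2, 27/2)
N = (13, 33/2)

1. M_x = 15/2  [2·M = A+B = (7, 9)+(8, 18)]
2. M_y = 27/2  [2·M = A+B = (7, 9)+(8, 18)]
   so M = (15/2, 27/2)
3. N_x = 13  [2·N = B+C = (8, 18)+(18, 15)]
4. N_y = 33/2  [2·N = B+C = (8, 18)+(18, 15)]
   so N = (13, 33/2)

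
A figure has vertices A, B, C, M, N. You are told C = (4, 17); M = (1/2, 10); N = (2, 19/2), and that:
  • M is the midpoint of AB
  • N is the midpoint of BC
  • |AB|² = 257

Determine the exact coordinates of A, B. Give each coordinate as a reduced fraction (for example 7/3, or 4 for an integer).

A = (1, 18)
B = (0, 2)

1. B_x = 0  [B = 2·N−C = 2·(2, 19/2)−(4, 17)]
2. B_y = 2  [B = 2·N−C = 2·(2, 19/2)−(4, 17)]
   so B = (0, 2)
3. A_x = 1  [A = 2·M−B = 2·(1/2, 10)−(0, 2)]
4. A_y = 18  [A = 2·M−B = 2·(1/2, 10)−(0, 2)]
   so A = (1, 18)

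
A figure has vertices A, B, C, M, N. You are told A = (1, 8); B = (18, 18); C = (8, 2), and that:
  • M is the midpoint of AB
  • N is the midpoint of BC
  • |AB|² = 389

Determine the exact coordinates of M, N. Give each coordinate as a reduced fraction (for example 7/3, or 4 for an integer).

1. M_x = 19/2  [2·M = A+B = (1, 8)+(18, 18)]
2. M_y = 13  [2·M = A+B = (1, 8)+(18, 18)]
   so M = (19/2, 13)
3. N_x = 13  [2·N = B+C = (18, 18)+(8, 2)]
4. N_y = 10  [2·N = B+C = (18, 18)+(8, 2)]
   so N = (13, 10)

M = (19/2, 13)
N = (13, 10)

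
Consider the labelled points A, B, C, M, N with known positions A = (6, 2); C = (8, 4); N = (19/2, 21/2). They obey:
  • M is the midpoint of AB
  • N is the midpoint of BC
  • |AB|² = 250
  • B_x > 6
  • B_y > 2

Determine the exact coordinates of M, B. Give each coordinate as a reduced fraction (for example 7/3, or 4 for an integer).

M = (17/2, 19/2)
B = (11, 17)

1. B_x = 11  [B = 2·N−C = 2·(19/2, 21/2)−(8, 4)]
2. B_y = 17  [B = 2·N−C = 2·(19/2, 21/2)−(8, 4)]
   so B = (11, 17)
3. M_x = 17/2  [2·M = A+B = (6, 2)+(11, 17)]
4. M_y = 19/2  [2·M = A+B = (6, 2)+(11, 17)]
   so M = (17/2, 19/2)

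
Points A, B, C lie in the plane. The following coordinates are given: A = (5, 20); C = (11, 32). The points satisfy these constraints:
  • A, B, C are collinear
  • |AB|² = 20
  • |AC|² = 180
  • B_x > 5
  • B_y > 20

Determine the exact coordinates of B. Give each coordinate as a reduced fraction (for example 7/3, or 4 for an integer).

1. B_x = 7  [[A, B, C are collinear ⇒ 12x-6y+60=0] ∩ [|B−(5, 20)|²=20]]
2. B_y = 24  [[A, B, C are collinear ⇒ 12x-6y+60=0] ∩ [|B−(5, 20)|²=20]]
   so B = (7, 24)

B = (7, 24)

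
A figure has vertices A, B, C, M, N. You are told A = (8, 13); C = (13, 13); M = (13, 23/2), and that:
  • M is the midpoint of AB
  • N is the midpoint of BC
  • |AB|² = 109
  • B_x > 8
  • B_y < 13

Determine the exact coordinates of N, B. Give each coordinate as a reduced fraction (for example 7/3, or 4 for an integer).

1. B_x = 18  [B = 2·M−A = 2·(13, 23/2)−(8, 13)]
2. B_y = 10  [B = 2·M−A = 2·(13, 23/2)−(8, 13)]
   so B = (18, 10)
3. N_x = 31/2  [2·N = B+C = (18, 10)+(13, 13)]
4. N_y = 23/2  [2·N = B+C = (18, 10)+(13, 13)]
   so N = (31/2, 23/2)

N = (31/2, 23/2)
B = (18, 10)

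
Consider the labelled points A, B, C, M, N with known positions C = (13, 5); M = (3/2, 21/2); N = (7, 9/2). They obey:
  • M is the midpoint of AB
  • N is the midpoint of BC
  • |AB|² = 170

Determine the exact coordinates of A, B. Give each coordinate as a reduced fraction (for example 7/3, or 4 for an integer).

A = (2, 17)
B = (1, 4)

1. B_x = 1  [B = 2·N−C = 2·(7, 9/2)−(13, 5)]
2. B_y = 4  [B = 2·N−C = 2·(7, 9/2)−(13, 5)]
   so B = (1, 4)
3. A_x = 2  [A = 2·M−B = 2·(3/2, 21/2)−(1, 4)]
4. A_y = 17  [A = 2·M−B = 2·(3/2, 21/2)−(1, 4)]
   so A = (2, 17)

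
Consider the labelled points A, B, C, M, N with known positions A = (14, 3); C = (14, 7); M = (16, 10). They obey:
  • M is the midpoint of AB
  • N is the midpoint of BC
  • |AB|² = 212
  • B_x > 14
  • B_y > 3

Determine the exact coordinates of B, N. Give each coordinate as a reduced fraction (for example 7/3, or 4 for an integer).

B = (18, 17)
N = (16, 12)

1. B_x = 18  [B = 2·M−A = 2·(16, 10)−(14, 3)]
2. B_y = 17  [B = 2·M−A = 2·(16, 10)−(14, 3)]
   so B = (18, 17)
3. N_x = 16  [2·N = B+C = (18, 17)+(14, 7)]
4. N_y = 12  [2·N = B+C = (18, 17)+(14, 7)]
   so N = (16, 12)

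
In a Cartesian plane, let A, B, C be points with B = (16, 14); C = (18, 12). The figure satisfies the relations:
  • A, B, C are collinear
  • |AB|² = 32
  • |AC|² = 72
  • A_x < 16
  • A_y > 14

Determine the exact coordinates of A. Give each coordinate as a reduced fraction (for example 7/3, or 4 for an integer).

A = (12, 18)

1. A_x = 12  [[A, B, C are collinear ⇒ 2x+2y-60=0] ∩ [|A−(16, 14)|²=32]]
2. A_y = 18  [[A, B, C are collinear ⇒ 2x+2y-60=0] ∩ [|A−(16, 14)|²=32]]
   so A = (12, 18)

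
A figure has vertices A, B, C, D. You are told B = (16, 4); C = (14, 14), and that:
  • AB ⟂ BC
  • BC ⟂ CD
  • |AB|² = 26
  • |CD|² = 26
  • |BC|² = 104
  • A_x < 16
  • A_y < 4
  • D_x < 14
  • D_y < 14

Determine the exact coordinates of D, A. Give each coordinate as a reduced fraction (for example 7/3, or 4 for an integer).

1. D_x = 9  [[BC ⟂ CD ⇒ -2x+10y-112=0] ∩ [|D−(14, 14)|²=26]]
2. D_y = 13  [[BC ⟂ CD ⇒ -2x+10y-112=0] ∩ [|D−(14, 14)|²=26]]
   so D = (9, 13)
3. A_x = 11  [[AB ⟂ BC ⇒ 2x-10y+8=0] ∩ [|A−(16, 4)|²=26]]
4. A_y = 3  [[AB ⟂ BC ⇒ 2x-10y+8=0] ∩ [|A−(16, 4)|²=26]]
   so A = (11, 3)

D = (9, 13)
A = (11, 3)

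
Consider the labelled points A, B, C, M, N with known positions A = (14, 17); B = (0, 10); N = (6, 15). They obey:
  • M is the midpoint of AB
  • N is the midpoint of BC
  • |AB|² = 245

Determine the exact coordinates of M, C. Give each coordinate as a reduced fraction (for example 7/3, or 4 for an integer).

M = (7, 27/2)
C = (12, 20)

1. M_x = 7  [2·M = A+B = (14, 17)+(0, 10)]
2. M_y = 27/2  [2·M = A+B = (14, 17)+(0, 10)]
   so M = (7, 27/2)
3. C_x = 12  [C = 2·N−B = 2·(6, 15)−(0, 10)]
4. C_y = 20  [C = 2·N−B = 2·(6, 15)−(0, 10)]
   so C = (12, 20)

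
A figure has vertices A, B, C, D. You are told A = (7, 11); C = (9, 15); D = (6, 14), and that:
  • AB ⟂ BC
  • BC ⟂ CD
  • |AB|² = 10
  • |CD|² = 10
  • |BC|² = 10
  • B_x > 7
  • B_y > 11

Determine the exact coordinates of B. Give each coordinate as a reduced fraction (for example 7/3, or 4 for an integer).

1. B_x = 10  [[BC ⟂ CD ⇒ 3x+1y-42=0] ∩ [|B−(7, 11)|²=10]]
2. B_y = 12  [[BC ⟂ CD ⇒ 3x+1y-42=0] ∩ [|B−(7, 11)|²=10]]
   so B = (10, 12)

B = (10, 12)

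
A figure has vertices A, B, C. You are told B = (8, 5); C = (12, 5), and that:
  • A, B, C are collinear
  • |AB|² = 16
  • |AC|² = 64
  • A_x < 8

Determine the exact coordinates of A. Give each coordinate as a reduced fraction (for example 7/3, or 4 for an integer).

A = (4, 5)

1. A_x = 4  [[A, B, C are collinear ⇒ 4y-20=0] ∩ [|A−(8, 5)|²=16]]
2. A_y = 5  [[A, B, C are collinear ⇒ 4y-20=0] ∩ [|A−(8, 5)|²=16]]
   so A = (4, 5)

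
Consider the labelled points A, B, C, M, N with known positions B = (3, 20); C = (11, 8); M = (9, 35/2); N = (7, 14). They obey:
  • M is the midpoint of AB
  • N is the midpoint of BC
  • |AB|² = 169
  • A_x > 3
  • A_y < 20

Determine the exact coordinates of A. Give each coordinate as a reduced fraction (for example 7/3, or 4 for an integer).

1. A_x = 15  [A = 2·M−B = 2·(9, 35/2)−(3, 20)]
2. A_y = 15  [A = 2·M−B = 2·(9, 35/2)−(3, 20)]
   so A = (15, 15)

A = (15, 15)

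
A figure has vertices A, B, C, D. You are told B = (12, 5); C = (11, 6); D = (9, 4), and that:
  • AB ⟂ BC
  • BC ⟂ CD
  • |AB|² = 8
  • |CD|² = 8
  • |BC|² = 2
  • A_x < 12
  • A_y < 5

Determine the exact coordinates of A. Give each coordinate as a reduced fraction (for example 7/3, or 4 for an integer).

A = (10, 3)

1. A_x = 10  [[AB ⟂ BC ⇒ 1x-1y-7=0] ∩ [|A−(12, 5)|²=8]]
2. A_y = 3  [[AB ⟂ BC ⇒ 1x-1y-7=0] ∩ [|A−(12, 5)|²=8]]
   so A = (10, 3)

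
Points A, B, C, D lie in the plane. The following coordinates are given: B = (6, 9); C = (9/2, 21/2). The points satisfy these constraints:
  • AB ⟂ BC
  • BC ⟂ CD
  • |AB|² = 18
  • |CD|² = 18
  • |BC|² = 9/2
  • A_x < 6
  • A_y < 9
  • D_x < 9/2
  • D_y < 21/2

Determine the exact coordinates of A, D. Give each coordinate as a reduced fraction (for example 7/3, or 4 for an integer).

A = (3, 6)
D = (3/2, 15/2)

1. A_x = 3  [[AB ⟂ BC ⇒ 3/2x-3/2y+9/2=0] ∩ [|A−(6, 9)|²=18]]
2. A_y = 6  [[AB ⟂ BC ⇒ 3/2x-3/2y+9/2=0] ∩ [|A−(6, 9)|²=18]]
   so A = (3, 6)
3. D_x = 3/2  [[BC ⟂ CD ⇒ -3/2x+3/2y-9=0] ∩ [|D−(9/2, 21/2)|²=18]]
4. D_y = 15/2  [[BC ⟂ CD ⇒ -3/2x+3/2y-9=0] ∩ [|D−(9/2, 21/2)|²=18]]
   so D = (3/2, 15/2)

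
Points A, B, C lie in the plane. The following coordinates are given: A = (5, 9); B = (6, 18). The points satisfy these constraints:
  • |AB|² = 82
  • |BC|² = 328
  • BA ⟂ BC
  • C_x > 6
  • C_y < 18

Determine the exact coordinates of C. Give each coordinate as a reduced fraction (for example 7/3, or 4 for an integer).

C = (24, 16)

1. C_x = 24  [[BA ⟂ BC ⇒ -1x-9y+168=0] ∩ [|C−(6, 18)|²=328]]
2. C_y = 16  [[BA ⟂ BC ⇒ -1x-9y+168=0] ∩ [|C−(6, 18)|²=328]]
   so C = (24, 16)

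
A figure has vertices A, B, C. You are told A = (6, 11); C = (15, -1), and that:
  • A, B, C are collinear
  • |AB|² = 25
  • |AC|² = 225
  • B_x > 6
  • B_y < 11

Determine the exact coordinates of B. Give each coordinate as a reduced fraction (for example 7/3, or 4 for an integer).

1. B_x = 9  [[A, B, C are collinear ⇒ -12x-9y+171=0] ∩ [|B−(6, 11)|²=25]]
2. B_y = 7  [[A, B, C are collinear ⇒ -12x-9y+171=0] ∩ [|B−(6, 11)|²=25]]
   so B = (9, 7)

B = (9, 7)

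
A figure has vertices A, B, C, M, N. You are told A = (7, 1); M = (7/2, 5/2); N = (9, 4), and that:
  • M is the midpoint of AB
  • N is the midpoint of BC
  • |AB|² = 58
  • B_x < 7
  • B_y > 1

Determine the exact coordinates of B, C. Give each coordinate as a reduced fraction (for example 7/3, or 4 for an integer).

1. B_x = 0  [B = 2·M−A = 2·(7/2, 5/2)−(7, 1)]
2. B_y = 4  [B = 2·M−A = 2·(7/2, 5/2)−(7, 1)]
   so B = (0, 4)
3. C_x = 18  [C = 2·N−B = 2·(9, 4)−(0, 4)]
4. C_y = 4  [C = 2·N−B = 2·(9, 4)−(0, 4)]
   so C = (18, 4)

B = (0, 4)
C = (18, 4)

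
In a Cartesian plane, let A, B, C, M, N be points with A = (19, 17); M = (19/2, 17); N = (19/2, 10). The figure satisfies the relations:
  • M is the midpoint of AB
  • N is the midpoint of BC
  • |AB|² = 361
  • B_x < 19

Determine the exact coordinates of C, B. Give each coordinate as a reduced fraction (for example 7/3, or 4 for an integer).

C = (19, 3)
B = (0, 17)

1. B_x = 0  [B = 2·M−A = 2·(19/2, 17)−(19, 17)]
2. B_y = 17  [B = 2·M−A = 2·(19/2, 17)−(19, 17)]
   so B = (0, 17)
3. C_x = 19  [C = 2·N−B = 2·(19/2, 10)−(0, 17)]
4. C_y = 3  [C = 2·N−B = 2·(19/2, 10)−(0, 17)]
   so C = (19, 3)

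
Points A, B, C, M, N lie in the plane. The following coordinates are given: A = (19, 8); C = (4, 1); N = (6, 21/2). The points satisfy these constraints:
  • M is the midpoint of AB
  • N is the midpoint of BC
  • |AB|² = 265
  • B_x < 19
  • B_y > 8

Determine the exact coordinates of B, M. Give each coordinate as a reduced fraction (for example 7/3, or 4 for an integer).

1. B_x = 8  [B = 2·N−C = 2·(6, 21/2)−(4, 1)]
2. B_y = 20  [B = 2·N−C = 2·(6, 21/2)−(4, 1)]
   so B = (8, 20)
3. M_x = 27/2  [2·M = A+B = (19, 8)+(8, 20)]
4. M_y = 14  [2·M = A+B = (19, 8)+(8, 20)]
   so M = (27/2, 14)

B = (8, 20)
M = (27/2, 14)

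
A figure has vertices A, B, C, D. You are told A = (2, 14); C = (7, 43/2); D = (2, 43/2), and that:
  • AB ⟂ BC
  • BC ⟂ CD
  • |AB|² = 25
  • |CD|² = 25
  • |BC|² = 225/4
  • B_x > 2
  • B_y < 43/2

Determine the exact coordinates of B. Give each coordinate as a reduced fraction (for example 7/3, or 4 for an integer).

B = (7, 14)

1. B_x = 7  [[BC ⟂ CD ⇒ 5x-35=0] ∩ [|B−(2, 14)|²=25]]
2. B_y = 14  [[BC ⟂ CD ⇒ 5x-35=0] ∩ [|B−(2, 14)|²=25]]
   so B = (7, 14)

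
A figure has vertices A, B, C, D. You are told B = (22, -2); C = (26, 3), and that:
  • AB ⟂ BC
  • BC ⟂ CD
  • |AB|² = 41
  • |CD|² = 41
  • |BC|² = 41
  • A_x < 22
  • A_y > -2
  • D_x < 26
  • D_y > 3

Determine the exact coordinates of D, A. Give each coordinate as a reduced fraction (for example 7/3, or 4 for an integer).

1. D_x = 21  [[BC ⟂ CD ⇒ 4x+5y-119=0] ∩ [|D−(26, 3)|²=41]]
2. D_y = 7  [[BC ⟂ CD ⇒ 4x+5y-119=0] ∩ [|D−(26, 3)|²=41]]
   so D = (21, 7)
3. A_x = 17  [[AB ⟂ BC ⇒ -4x-5y+78=0] ∩ [|A−(22, -2)|²=41]]
4. A_y = 2  [[AB ⟂ BC ⇒ -4x-5y+78=0] ∩ [|A−(22, -2)|²=41]]
   so A = (17, 2)

D = (21, 7)
A = (17, 2)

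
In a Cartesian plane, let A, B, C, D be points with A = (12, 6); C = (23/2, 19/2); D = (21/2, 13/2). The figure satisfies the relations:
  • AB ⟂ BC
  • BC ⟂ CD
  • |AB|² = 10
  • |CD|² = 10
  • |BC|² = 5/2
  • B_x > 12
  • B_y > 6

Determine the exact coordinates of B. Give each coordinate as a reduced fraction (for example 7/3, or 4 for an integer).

1. B_x = 13  [[BC ⟂ CD ⇒ 1x+3y-40=0] ∩ [|B−(12, 6)|²=10]]
2. B_y = 9  [[BC ⟂ CD ⇒ 1x+3y-40=0] ∩ [|B−(12, 6)|²=10]]
   so B = (13, 9)

B = (13, 9)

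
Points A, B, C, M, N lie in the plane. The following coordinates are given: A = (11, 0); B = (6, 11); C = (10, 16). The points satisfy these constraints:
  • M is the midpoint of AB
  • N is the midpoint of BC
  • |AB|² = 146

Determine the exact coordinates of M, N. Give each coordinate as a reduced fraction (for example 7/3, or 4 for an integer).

M = (17/2, 11/2)
N = (8, 27/2)

1. M_x = 17/2  [2·M = A+B = (11, 0)+(6, 11)]
2. M_y = 11/2  [2·M = A+B = (11, 0)+(6, 11)]
   so M = (17/2, 11/2)
3. N_x = 8  [2·N = B+C = (6, 11)+(10, 16)]
4. N_y = 27/2  [2·N = B+C = (6, 11)+(10, 16)]
   so N = (8, 27/2)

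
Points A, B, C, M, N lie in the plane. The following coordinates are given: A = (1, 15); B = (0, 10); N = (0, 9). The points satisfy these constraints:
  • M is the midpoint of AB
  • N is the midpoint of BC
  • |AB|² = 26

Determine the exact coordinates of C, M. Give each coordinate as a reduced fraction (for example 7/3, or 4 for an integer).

C = (0, 8)
M = (1/2, 25/2)

1. M_x = 1/2  [2·M = A+B = (1, 15)+(0, 10)]
2. M_y = 25/2  [2·M = A+B = (1, 15)+(0, 10)]
   so M = (1/2, 25/2)
3. C_x = 0  [C = 2·N−B = 2·(0, 9)−(0, 10)]
4. C_y = 8  [C = 2·N−B = 2·(0, 9)−(0, 10)]
   so C = (0, 8)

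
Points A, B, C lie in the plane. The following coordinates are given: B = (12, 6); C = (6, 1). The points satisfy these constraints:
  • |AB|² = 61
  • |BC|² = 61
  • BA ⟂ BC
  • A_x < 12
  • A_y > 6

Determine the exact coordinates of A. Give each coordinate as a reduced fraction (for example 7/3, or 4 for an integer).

1. A_x = 7  [[BA ⟂ BC ⇒ -6x-5y+102=0] ∩ [|A−(12, 6)|²=61]]
2. A_y = 12  [[BA ⟂ BC ⇒ -6x-5y+102=0] ∩ [|A−(12, 6)|²=61]]
   so A = (7, 12)

A = (7, 12)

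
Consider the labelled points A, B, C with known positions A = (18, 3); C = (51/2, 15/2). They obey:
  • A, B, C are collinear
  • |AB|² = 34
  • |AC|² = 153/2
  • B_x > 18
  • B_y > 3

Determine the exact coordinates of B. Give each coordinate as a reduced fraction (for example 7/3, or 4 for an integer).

1. B_x = 23  [[A, B, C are collinear ⇒ 9/2x-15/2y-117/2=0] ∩ [|B−(18, 3)|²=34]]
2. B_y = 6  [[A, B, C are collinear ⇒ 9/2x-15/2y-117/2=0] ∩ [|B−(18, 3)|²=34]]
   so B = (23, 6)

B = (23, 6)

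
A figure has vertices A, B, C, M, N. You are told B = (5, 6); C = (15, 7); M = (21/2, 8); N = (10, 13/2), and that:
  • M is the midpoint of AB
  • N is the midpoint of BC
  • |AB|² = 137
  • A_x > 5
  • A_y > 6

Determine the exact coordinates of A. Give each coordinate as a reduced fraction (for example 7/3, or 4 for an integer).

1. A_x = 16  [A = 2·M−B = 2·(21/2, 8)−(5, 6)]
2. A_y = 10  [A = 2·M−B = 2·(21/2, 8)−(5, 6)]
   so A = (16, 10)

A = (16, 10)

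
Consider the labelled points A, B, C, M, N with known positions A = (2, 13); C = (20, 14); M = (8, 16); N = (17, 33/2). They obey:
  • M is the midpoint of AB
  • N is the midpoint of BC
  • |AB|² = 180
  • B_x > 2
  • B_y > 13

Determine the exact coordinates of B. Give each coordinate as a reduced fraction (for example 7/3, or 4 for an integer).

1. B_x = 14  [B = 2·M−A = 2·(8, 16)−(2, 13)]
2. B_y = 19  [B = 2·M−A = 2·(8, 16)−(2, 13)]
   so B = (14, 19)

B = (14, 19)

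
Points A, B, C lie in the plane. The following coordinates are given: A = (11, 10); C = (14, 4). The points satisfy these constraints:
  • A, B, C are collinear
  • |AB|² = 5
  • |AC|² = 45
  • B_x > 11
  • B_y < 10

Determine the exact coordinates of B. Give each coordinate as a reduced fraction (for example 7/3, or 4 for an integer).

1. B_x = 12  [[A, B, C are collinear ⇒ -6x-3y+96=0] ∩ [|B−(11, 10)|²=5]]
2. B_y = 8  [[A, B, C are collinear ⇒ -6x-3y+96=0] ∩ [|B−(11, 10)|²=5]]
   so B = (12, 8)

B = (12, 8)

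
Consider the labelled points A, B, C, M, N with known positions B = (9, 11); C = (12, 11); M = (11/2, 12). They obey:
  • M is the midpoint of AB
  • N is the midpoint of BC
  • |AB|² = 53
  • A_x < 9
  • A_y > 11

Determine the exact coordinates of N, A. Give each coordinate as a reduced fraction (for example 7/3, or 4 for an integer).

1. A_x = 2  [A = 2·M−B = 2·(11/2, 12)−(9, 11)]
2. A_y = 13  [A = 2·M−B = 2·(11/2, 12)−(9, 11)]
   so A = (2, 13)
3. N_x = 21/2  [2·N = B+C = (9, 11)+(12, 11)]
4. N_y = 11  [2·N = B+C = (9, 11)+(12, 11)]
   so N = (21/2, 11)

N = (21/2, 11)
A = (2, 13)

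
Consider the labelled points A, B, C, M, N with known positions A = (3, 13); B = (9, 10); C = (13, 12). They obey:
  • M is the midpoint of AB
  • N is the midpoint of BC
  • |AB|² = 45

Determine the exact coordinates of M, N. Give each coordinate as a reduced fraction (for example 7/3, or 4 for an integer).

1. M_x = 6  [2·M = A+B = (3, 13)+(9, 10)]
2. M_y = 23/2  [2·M = A+B = (3, 13)+(9, 10)]
   so M = (6, 23/2)
3. N_x = 11  [2·N = B+C = (9, 10)+(13, 12)]
4. N_y = 11  [2·N = B+C = (9, 10)+(13, 12)]
   so N = (11, 11)

M = (6, 23/2)
N = (11, 11)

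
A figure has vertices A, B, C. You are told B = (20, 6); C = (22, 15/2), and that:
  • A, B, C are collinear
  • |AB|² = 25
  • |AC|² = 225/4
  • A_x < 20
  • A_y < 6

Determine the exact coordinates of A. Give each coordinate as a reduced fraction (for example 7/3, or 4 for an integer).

1. A_x = 16  [[A, B, C are collinear ⇒ -3/2x+2y+18=0] ∩ [|A−(20, 6)|²=25]]
2. A_y = 3  [[A, B, C are collinear ⇒ -3/2x+2y+18=0] ∩ [|A−(20, 6)|²=25]]
   so A = (16, 3)

A = (16, 3)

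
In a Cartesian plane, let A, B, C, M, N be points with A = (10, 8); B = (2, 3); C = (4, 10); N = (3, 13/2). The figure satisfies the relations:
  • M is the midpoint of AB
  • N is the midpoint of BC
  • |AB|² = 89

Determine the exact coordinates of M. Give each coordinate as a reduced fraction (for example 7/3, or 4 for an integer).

M = (6, 11/2)

1. M_x = 6  [2·M = A+B = (10, 8)+(2, 3)]
2. M_y = 11/2  [2·M = A+B = (10, 8)+(2, 3)]
   so M = (6, 11/2)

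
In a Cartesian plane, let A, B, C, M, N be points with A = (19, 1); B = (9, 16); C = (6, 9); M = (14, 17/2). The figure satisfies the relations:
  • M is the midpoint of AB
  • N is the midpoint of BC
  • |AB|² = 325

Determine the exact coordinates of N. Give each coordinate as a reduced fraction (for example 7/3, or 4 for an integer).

N = (15/2, 25/2)

1. N_x = 15/2  [2·N = B+C = (9, 16)+(6, 9)]
2. N_y = 25/2  [2·N = B+C = (9, 16)+(6, 9)]
   so N = (15/2, 25/2)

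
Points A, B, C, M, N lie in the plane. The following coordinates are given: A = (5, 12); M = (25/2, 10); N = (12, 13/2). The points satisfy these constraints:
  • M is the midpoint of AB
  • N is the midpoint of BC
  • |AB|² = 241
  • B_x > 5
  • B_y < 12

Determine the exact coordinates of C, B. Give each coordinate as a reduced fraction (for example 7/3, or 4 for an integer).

C = (4, 5)
B = (20, 8)

1. B_x = 20  [B = 2·M−A = 2·(25/2, 10)−(5, 12)]
2. B_y = 8  [B = 2·M−A = 2·(25/2, 10)−(5, 12)]
   so B = (20, 8)
3. C_x = 4  [C = 2·N−B = 2·(12, 13/2)−(20, 8)]
4. C_y = 5  [C = 2·N−B = 2·(12, 13/2)−(20, 8)]
   so C = (4, 5)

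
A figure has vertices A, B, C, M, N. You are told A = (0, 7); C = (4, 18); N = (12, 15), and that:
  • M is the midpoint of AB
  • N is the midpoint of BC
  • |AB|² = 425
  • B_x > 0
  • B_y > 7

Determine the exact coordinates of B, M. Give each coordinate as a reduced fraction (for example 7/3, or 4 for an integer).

B = (20, 12)
M = (10, 19/2)

1. B_x = 20  [B = 2·N−C = 2·(12, 15)−(4, 18)]
2. B_y = 12  [B = 2·N−C = 2·(12, 15)−(4, 18)]
   so B = (20, 12)
3. M_x = 10  [2·M = A+B = (0, 7)+(20, 12)]
4. M_y = 19/2  [2·M = A+B = (0, 7)+(20, 12)]
   so M = (10, 19/2)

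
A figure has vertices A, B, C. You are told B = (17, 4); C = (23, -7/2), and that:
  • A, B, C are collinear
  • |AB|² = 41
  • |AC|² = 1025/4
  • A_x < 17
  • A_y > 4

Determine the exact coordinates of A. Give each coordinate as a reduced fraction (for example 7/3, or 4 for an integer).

A = (13, 9)

1. A_x = 13  [[A, B, C are collinear ⇒ 15/2x+6y-303/2=0] ∩ [|A−(17, 4)|²=41]]
2. A_y = 9  [[A, B, C are collinear ⇒ 15/2x+6y-303/2=0] ∩ [|A−(17, 4)|²=41]]
   so A = (13, 9)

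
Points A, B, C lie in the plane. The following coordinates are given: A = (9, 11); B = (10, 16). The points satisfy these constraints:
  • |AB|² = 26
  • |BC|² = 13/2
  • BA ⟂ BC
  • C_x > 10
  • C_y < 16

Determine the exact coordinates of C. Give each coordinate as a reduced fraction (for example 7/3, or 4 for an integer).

C = (25/2, 31/2)

1. C_x = 25/2  [[BA ⟂ BC ⇒ -1x-5y+90=0] ∩ [|C−(10, 16)|²=13/2]]
2. C_y = 31/2  [[BA ⟂ BC ⇒ -1x-5y+90=0] ∩ [|C−(10, 16)|²=13/2]]
   so C = (25/2, 31/2)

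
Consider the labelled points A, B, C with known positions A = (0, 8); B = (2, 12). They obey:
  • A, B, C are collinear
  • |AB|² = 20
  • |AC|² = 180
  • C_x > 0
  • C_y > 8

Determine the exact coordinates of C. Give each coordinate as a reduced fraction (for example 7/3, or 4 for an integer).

1. C_x = 6  [[A, B, C are collinear ⇒ -4x+2y-16=0] ∩ [|C−(0, 8)|²=180]]
2. C_y = 20  [[A, B, C are collinear ⇒ -4x+2y-16=0] ∩ [|C−(0, 8)|²=180]]
   so C = (6, 20)

C = (6, 20)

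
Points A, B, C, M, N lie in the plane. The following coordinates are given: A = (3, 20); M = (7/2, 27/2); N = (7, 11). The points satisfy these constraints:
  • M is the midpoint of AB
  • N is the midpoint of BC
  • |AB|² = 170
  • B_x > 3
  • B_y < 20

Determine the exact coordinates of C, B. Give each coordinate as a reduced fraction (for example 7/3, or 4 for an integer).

C = (10, 15)
B = (4, 7)

1. B_x = 4  [B = 2·M−A = 2·(7/2, 27/2)−(3, 20)]
2. B_y = 7  [B = 2·M−A = 2·(7/2, 27/2)−(3, 20)]
   so B = (4, 7)
3. C_x = 10  [C = 2·N−B = 2·(7, 11)−(4, 7)]
4. C_y = 15  [C = 2·N−B = 2·(7, 11)−(4, 7)]
   so C = (10, 15)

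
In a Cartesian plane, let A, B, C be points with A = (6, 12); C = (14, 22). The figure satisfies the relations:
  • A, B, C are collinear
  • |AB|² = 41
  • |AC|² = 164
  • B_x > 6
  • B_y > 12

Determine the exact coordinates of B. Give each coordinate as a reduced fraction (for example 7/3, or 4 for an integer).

B = (10, 17)

1. B_x = 10  [[A, B, C are collinear ⇒ 10x-8y+36=0] ∩ [|B−(6, 12)|²=41]]
2. B_y = 17  [[A, B, C are collinear ⇒ 10x-8y+36=0] ∩ [|B−(6, 12)|²=41]]
   so B = (10, 17)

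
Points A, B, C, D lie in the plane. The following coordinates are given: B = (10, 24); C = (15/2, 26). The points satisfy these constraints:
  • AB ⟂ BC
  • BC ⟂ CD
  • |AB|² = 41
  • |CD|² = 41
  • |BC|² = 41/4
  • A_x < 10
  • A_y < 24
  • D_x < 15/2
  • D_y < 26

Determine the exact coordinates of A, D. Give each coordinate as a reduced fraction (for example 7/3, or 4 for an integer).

1. A_x = 6  [[AB ⟂ BC ⇒ 5/2x-2y+23=0] ∩ [|A−(10, 24)|²=41]]
2. A_y = 19  [[AB ⟂ BC ⇒ 5/2x-2y+23=0] ∩ [|A−(10, 24)|²=41]]
   so A = (6, 19)
3. D_x = 7/2  [[BC ⟂ CD ⇒ -5/2x+2y-133/4=0] ∩ [|D−(15/2, 26)|²=41]]
4. D_y = 21  [[BC ⟂ CD ⇒ -5/2x+2y-133/4=0] ∩ [|D−(15/2, 26)|²=41]]
   so D = (7/2, 21)

A = (6, 19)
D = (7/2, 21)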